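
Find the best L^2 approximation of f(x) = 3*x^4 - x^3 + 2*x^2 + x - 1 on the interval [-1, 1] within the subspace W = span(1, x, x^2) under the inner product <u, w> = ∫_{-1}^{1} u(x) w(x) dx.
g(x) = 32*x^2/7 + 2*x/5 - 44/35

The best approximation g ∈ W is the orthogonal projection of f onto W. Writing g = a_0 + a_1 x + a_2 x^2, the coefficients solve the normal equations G · a = b where
  G_{ij} = <φ_i, φ_j> and b_i = <f, φ_i>, with φ_0 = 1, φ_1 = x, φ_2 = x^2.
G =
  [2, 0, 2/3]
  [0, 2/3, 0]
  [2/3, 0, 2/5],
b = (8/15, 4/15, 104/105).
Solving gives a_0 = -44/35, a_1 = 2/5, a_2 = 32/7, so
  g(x) = 32*x^2/7 + 2*x/5 - 44/35.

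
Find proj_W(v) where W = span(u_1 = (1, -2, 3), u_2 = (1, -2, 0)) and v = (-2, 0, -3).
proj_W(v) = (-2/5, 4/5, -3)

Set up U = [u_1 | ... | u_2] ∈ R^(3×2). The projector onto W = col(U) is P = U (U^T U)^(-1) U^T.
Compute U^T U =
  [14, 5]
  [5, 5],
and U^T v = (-11, -2).
Solve U^T U · c = U^T v for the coefficients: c = (-1, 3/5). The projection is proj_W(v) = U c.
Check: (v - proj_W(v)) · u_1 = 0  (should be 0).
Check: (v - proj_W(v)) · u_2 = 0  (should be 0).
Result: proj_W(v) = (-2/5, 4/5, -3).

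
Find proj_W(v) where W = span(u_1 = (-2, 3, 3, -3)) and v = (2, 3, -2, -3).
proj_W(v) = (-16/31, 24/31, 24/31, -24/31)

Set up U = [u_1 | ... | u_1] ∈ R^(4×1). The projector onto W = col(U) is P = U (U^T U)^(-1) U^T.
Compute U^T U =
  [31],
and U^T v = (8).
Solve U^T U · c = U^T v for the coefficients: c = (8/31). The projection is proj_W(v) = U c.
Check: (v - proj_W(v)) · u_1 = 0  (should be 0).
Result: proj_W(v) = (-16/31, 24/31, 24/31, -24/31).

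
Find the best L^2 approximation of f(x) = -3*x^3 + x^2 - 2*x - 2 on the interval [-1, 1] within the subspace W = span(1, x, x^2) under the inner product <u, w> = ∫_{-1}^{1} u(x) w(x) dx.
g(x) = x^2 - 19*x/5 - 2

The best approximation g ∈ W is the orthogonal projection of f onto W. Writing g = a_0 + a_1 x + a_2 x^2, the coefficients solve the normal equations G · a = b where
  G_{ij} = <φ_i, φ_j> and b_i = <f, φ_i>, with φ_0 = 1, φ_1 = x, φ_2 = x^2.
G =
  [2, 0, 2/3]
  [0, 2/3, 0]
  [2/3, 0, 2/5],
b = (-10/3, -38/15, -14/15).
Solving gives a_0 = -2, a_1 = -19/5, a_2 = 1, so
  g(x) = x^2 - 19*x/5 - 2.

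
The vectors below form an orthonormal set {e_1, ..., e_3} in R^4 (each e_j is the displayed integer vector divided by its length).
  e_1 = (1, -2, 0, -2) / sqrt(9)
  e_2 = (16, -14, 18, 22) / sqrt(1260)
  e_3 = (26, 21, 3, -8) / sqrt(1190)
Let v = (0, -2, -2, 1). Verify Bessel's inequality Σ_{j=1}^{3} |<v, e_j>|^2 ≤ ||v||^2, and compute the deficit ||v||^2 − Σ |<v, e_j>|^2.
Σ |<v, e_j>|^2 = 55/17; ||v||^2 = 9; deficit = 98/17

Write each e_j = u_j / sqrt(<u_j, u_j>) where u_j is the displayed integer vector. Then <v, e_j> = <v, u_j> / sqrt(<u_j, u_j>), so |<v, e_j>|^2 = <v, u_j>^2 / <u_j, u_j>.
Coefficients: <v, e_1> = 2/sqrt(9), <v, e_2> = 14/sqrt(1260), <v, e_3> = -56/sqrt(1190).
Square and sum: Σ |<v, e_j>|^2 = 55/17.
Compute ||v||^2 = v·v = 9.
Deficit = 9 − 55/17 = 98/17 ≥ 0, confirming Bessel's inequality. (The deficit equals ||v − Σ <v,e_j> e_j||^2, the squared distance from v to span{e_j}.)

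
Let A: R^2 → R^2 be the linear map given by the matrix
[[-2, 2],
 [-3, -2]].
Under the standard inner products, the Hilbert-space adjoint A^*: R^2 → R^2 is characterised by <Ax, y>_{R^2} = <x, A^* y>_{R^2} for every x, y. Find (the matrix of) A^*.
A^* = A^T =
[[-2, -3],
 [2, -2]]

For real matrices with standard dot products, the defining identity <Ax, y> = <x, A^* y> gives (Ax)^T y = x^T (A^*) y, i.e. x^T A^T y = x^T (A^*) y. Since this holds for all x, y, we must have A^* = A^T. Therefore
A^* =
[[-2, -3],
 [2, -2]].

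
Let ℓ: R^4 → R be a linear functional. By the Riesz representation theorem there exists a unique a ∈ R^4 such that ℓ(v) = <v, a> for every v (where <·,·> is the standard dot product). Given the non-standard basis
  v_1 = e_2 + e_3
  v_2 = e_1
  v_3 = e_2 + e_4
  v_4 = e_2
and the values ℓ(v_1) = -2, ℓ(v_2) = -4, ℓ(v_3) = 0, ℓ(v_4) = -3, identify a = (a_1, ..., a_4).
a = (-4, -3, 1, 3)

Write a = (a_1, ..., a_4) in the standard basis. For each basis vector v_i, ℓ(v_i) = <v_i, a> is a linear equation in the a_j's. Collect the n equations into a matrix system V a = ℓ, where row i of V is v_i (expressed in the standard basis). Since V is invertible (lower-triangular with 1s on the diagonal, up to permutation), solve by back-substitution:
  V =
[[0, 1, 1, 0],
 [1, 0, 0, 0],
 [0, 1, 0, 1],
 [0, 1, 0, 0]]
  V a = (-2, -4, 0, -3)
Solving gives a = (-4, -3, 1, 3).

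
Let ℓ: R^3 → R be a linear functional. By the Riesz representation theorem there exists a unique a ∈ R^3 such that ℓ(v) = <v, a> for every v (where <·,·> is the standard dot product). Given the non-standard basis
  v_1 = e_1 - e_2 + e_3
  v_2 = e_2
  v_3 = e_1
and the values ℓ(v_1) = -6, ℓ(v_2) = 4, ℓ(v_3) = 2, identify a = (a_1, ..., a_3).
a = (2, 4, -4)

Write a = (a_1, ..., a_3) in the standard basis. For each basis vector v_i, ℓ(v_i) = <v_i, a> is a linear equation in the a_j's. Collect the n equations into a matrix system V a = ℓ, where row i of V is v_i (expressed in the standard basis). Since V is invertible (lower-triangular with 1s on the diagonal, up to permutation), solve by back-substitution:
  V =
[[1, -1, 1],
 [0, 1, 0],
 [1, 0, 0]]
  V a = (-6, 4, 2)
Solving gives a = (2, 4, -4).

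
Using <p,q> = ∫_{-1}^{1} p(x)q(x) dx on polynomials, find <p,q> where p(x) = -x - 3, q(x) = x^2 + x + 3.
<p,q> = -62/3

Expand the product: p(x)·q(x) = -x^3 - 4*x^2 - 6*x - 9.
∫_{-1}^{1} of each monomial x^k gives [2/(k+1) if k even, 0 if k odd]. Integrating term-by-term (or equivalently evaluating the antiderivative F(x) = -x^4/4 - 4*x^3/3 - 3*x^2 - 9*x at the endpoints):
  F(1) − F(−1) = -163/12 − (85/12) = -62/3.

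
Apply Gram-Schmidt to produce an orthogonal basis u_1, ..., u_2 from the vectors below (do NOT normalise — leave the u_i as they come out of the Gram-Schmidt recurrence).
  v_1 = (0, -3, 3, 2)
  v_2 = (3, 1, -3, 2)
Orthogonal basis:
  u_1 = (0, -3, 3, 2)
  u_2 = (3, -1/11, -21/11, 30/11)

Apply the Gram-Schmidt recurrence
  u_1 = v_1
  u_i = v_i − Σ_{j<i} ((v_i · u_j) / (u_j · u_j)) · u_j.

Step by step this gives:
  u_1 = (0, -3, 3, 2)
  u_2 = (3, -1/11, -21/11, 30/11)

Orthogonality check:
  u_2 · u_1 = 0 (should be 0)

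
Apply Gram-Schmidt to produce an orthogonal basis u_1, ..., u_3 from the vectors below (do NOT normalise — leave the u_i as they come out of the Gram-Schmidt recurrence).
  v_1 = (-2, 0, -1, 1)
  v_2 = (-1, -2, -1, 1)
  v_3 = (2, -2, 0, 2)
Orthogonal basis:
  u_1 = (-2, 0, -1, 1)
  u_2 = (1/3, -2, -1/3, 1/3)
  u_3 = (12/13, 6/13, 1/13, 25/13)

Apply the Gram-Schmidt recurrence
  u_1 = v_1
  u_i = v_i − Σ_{j<i} ((v_i · u_j) / (u_j · u_j)) · u_j.

Step by step this gives:
  u_1 = (-2, 0, -1, 1)
  u_2 = (1/3, -2, -1/3, 1/3)
  u_3 = (12/13, 6/13, 1/13, 25/13)

Orthogonality check:
  u_2 · u_1 = 0 (should be 0)
  u_3 · u_1 = 0 (should be 0)
  u_3 · u_2 = 0 (should be 0)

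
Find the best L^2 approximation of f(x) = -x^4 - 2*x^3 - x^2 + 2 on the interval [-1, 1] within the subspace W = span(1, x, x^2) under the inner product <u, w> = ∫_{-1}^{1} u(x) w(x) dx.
g(x) = -13*x^2/7 - 6*x/5 + 73/35

The best approximation g ∈ W is the orthogonal projection of f onto W. Writing g = a_0 + a_1 x + a_2 x^2, the coefficients solve the normal equations G · a = b where
  G_{ij} = <φ_i, φ_j> and b_i = <f, φ_i>, with φ_0 = 1, φ_1 = x, φ_2 = x^2.
G =
  [2, 0, 2/3]
  [0, 2/3, 0]
  [2/3, 0, 2/5],
b = (44/15, -4/5, 68/105).
Solving gives a_0 = 73/35, a_1 = -6/5, a_2 = -13/7, so
  g(x) = -13*x^2/7 - 6*x/5 + 73/35.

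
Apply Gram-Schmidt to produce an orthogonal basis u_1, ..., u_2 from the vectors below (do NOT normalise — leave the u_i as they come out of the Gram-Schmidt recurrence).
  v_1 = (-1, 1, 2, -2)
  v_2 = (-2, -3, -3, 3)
Orthogonal basis:
  u_1 = (-1, 1, 2, -2)
  u_2 = (-33/10, -17/10, -2/5, 2/5)

Apply the Gram-Schmidt recurrence
  u_1 = v_1
  u_i = v_i − Σ_{j<i} ((v_i · u_j) / (u_j · u_j)) · u_j.

Step by step this gives:
  u_1 = (-1, 1, 2, -2)
  u_2 = (-33/10, -17/10, -2/5, 2/5)

Orthogonality check:
  u_2 · u_1 = 0 (should be 0)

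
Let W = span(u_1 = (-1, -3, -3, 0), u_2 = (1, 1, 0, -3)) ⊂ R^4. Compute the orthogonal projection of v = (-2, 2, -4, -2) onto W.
proj_W(v) = (34/193, -190/193, -336/193, -438/193)

Set up U = [u_1 | ... | u_2] ∈ R^(4×2). The projector onto W = col(U) is P = U (U^T U)^(-1) U^T.
Compute U^T U =
  [19, -4]
  [-4, 11],
and U^T v = (8, 6).
Solve U^T U · c = U^T v for the coefficients: c = (112/193, 146/193). The projection is proj_W(v) = U c.
Check: (v - proj_W(v)) · u_1 = 0  (should be 0).
Check: (v - proj_W(v)) · u_2 = 0  (should be 0).
Result: proj_W(v) = (34/193, -190/193, -336/193, -438/193).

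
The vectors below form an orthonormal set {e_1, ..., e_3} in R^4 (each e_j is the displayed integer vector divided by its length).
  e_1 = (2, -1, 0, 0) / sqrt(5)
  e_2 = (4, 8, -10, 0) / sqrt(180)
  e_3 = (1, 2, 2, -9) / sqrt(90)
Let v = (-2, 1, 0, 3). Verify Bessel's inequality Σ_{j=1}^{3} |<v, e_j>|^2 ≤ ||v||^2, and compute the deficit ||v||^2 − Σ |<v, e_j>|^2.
Σ |<v, e_j>|^2 = 131/10; ||v||^2 = 14; deficit = 9/10

Write each e_j = u_j / sqrt(<u_j, u_j>) where u_j is the displayed integer vector. Then <v, e_j> = <v, u_j> / sqrt(<u_j, u_j>), so |<v, e_j>|^2 = <v, u_j>^2 / <u_j, u_j>.
Coefficients: <v, e_1> = -5/sqrt(5), <v, e_2> = 0/sqrt(180), <v, e_3> = -27/sqrt(90).
Square and sum: Σ |<v, e_j>|^2 = 131/10.
Compute ||v||^2 = v·v = 14.
Deficit = 14 − 131/10 = 9/10 ≥ 0, confirming Bessel's inequality. (The deficit equals ||v − Σ <v,e_j> e_j||^2, the squared distance from v to span{e_j}.)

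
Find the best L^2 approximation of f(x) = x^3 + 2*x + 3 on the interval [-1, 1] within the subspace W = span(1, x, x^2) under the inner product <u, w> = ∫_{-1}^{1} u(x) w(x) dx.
g(x) = 13*x/5 + 3

The best approximation g ∈ W is the orthogonal projection of f onto W. Writing g = a_0 + a_1 x + a_2 x^2, the coefficients solve the normal equations G · a = b where
  G_{ij} = <φ_i, φ_j> and b_i = <f, φ_i>, with φ_0 = 1, φ_1 = x, φ_2 = x^2.
G =
  [2, 0, 2/3]
  [0, 2/3, 0]
  [2/3, 0, 2/5],
b = (6, 26/15, 2).
Solving gives a_0 = 3, a_1 = 13/5, a_2 = 0, so
  g(x) = 13*x/5 + 3.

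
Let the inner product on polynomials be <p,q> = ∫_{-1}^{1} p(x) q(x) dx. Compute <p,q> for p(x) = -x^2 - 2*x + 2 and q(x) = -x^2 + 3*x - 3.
<p,q> = -224/15

Expand the product: p(x)·q(x) = x^4 - x^3 - 5*x^2 + 12*x - 6.
∫_{-1}^{1} of each monomial x^k gives [2/(k+1) if k even, 0 if k odd]. Integrating term-by-term (or equivalently evaluating the antiderivative F(x) = x^5/5 - x^4/4 - 5*x^3/3 + 6*x^2 - 6*x at the endpoints):
  F(1) − F(−1) = -103/60 − (793/60) = -224/15.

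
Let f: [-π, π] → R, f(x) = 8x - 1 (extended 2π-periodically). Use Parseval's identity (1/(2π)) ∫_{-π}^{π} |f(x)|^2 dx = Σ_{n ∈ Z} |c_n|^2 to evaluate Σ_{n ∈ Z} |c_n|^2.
Σ |c_n|^2 = 64π^2/3 + 1

Expand and integrate term by term over [-π, π]:
  ∫ (8x)^2 dx = 64·(2π^3/3); ∫ 2·8·(-1)·x dx = 0 (odd integrand); ∫ (-1)^2 dx = 1·2π.
So (1/(2π)) ∫_{-π}^{π} (8x - 1)^2 dx = 64π^2/3 + 1 = 64π^2/3 + 1.
Parseval ⇒ Σ |c_n|^2 = 64π^2/3 + 1.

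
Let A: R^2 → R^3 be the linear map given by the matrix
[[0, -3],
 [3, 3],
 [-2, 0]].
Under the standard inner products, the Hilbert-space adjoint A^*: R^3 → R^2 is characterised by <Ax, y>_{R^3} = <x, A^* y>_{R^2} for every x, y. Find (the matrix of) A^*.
A^* = A^T =
[[0, 3, -2],
 [-3, 3, 0]]

For real matrices with standard dot products, the defining identity <Ax, y> = <x, A^* y> gives (Ax)^T y = x^T (A^*) y, i.e. x^T A^T y = x^T (A^*) y. Since this holds for all x, y, we must have A^* = A^T. Therefore
A^* =
[[0, 3, -2],
 [-3, 3, 0]].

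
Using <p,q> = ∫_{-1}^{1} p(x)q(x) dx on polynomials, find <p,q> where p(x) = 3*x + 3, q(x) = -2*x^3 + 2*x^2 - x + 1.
<p,q> = 28/5

Expand the product: p(x)·q(x) = -6*x^4 + 3*x^2 + 3.
∫_{-1}^{1} of each monomial x^k gives [2/(k+1) if k even, 0 if k odd]. Integrating term-by-term (or equivalently evaluating the antiderivative F(x) = -6*x^5/5 + x^3 + 3*x at the endpoints):
  F(1) − F(−1) = 14/5 − (-14/5) = 28/5.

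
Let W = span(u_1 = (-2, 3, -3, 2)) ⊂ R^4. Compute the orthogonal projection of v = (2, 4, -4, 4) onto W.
proj_W(v) = (-28/13, 42/13, -42/13, 28/13)

Set up U = [u_1 | ... | u_1] ∈ R^(4×1). The projector onto W = col(U) is P = U (U^T U)^(-1) U^T.
Compute U^T U =
  [26],
and U^T v = (28).
Solve U^T U · c = U^T v for the coefficients: c = (14/13). The projection is proj_W(v) = U c.
Check: (v - proj_W(v)) · u_1 = 0  (should be 0).
Result: proj_W(v) = (-28/13, 42/13, -42/13, 28/13).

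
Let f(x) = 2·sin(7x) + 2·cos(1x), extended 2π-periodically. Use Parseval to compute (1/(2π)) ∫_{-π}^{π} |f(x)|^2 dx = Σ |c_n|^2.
Σ |c_n|^2 = 4

Expand |f|^2 and use orthogonality of {sin(nx), cos(mx)} on [-π, π]:
  ∫_{-π}^{π} sin(nx)^2 dx = π, ∫ cos(mx)^2 dx = π, and cross terms integrate to 0.
So ∫_{-π}^{π} f(x)^2 dx = 2^2 · π + 2^2 · π = (4 + 4)π.
Divide by 2π: (4 + 4)/2 = 4.
By Parseval, this equals Σ |c_n|^2.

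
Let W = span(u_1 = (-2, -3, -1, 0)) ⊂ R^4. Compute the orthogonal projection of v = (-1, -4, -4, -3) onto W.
proj_W(v) = (-18/7, -27/7, -9/7, 0)

Set up U = [u_1 | ... | u_1] ∈ R^(4×1). The projector onto W = col(U) is P = U (U^T U)^(-1) U^T.
Compute U^T U =
  [14],
and U^T v = (18).
Solve U^T U · c = U^T v for the coefficients: c = (9/7). The projection is proj_W(v) = U c.
Check: (v - proj_W(v)) · u_1 = 0  (should be 0).
Result: proj_W(v) = (-18/7, -27/7, -9/7, 0).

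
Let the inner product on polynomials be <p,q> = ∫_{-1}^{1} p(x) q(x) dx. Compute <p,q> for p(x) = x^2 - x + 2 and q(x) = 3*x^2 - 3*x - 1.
<p,q> = 38/15

Expand the product: p(x)·q(x) = 3*x^4 - 6*x^3 + 8*x^2 - 5*x - 2.
∫_{-1}^{1} of each monomial x^k gives [2/(k+1) if k even, 0 if k odd]. Integrating term-by-term (or equivalently evaluating the antiderivative F(x) = 3*x^5/5 - 3*x^4/2 + 8*x^3/3 - 5*x^2/2 - 2*x at the endpoints):
  F(1) − F(−1) = -41/15 − (-79/15) = 38/15.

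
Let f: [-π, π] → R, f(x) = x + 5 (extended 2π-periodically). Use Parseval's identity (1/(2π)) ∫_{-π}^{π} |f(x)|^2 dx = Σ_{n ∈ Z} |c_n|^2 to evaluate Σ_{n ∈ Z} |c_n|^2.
Σ |c_n|^2 = π^2/3 + 25

Expand and integrate term by term over [-π, π]:
  ∫ (x)^2 dx = 1·(2π^3/3); ∫ 2·1·(5)·x dx = 0 (odd integrand); ∫ 5^2 dx = 25·2π.
So (1/(2π)) ∫_{-π}^{π} (x + 5)^2 dx = 1π^2/3 + 25 = π^2/3 + 25.
Parseval ⇒ Σ |c_n|^2 = π^2/3 + 25.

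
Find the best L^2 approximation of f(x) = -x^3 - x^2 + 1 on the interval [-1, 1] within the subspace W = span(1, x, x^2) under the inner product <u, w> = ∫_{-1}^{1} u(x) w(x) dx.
g(x) = -x^2 - 3*x/5 + 1

The best approximation g ∈ W is the orthogonal projection of f onto W. Writing g = a_0 + a_1 x + a_2 x^2, the coefficients solve the normal equations G · a = b where
  G_{ij} = <φ_i, φ_j> and b_i = <f, φ_i>, with φ_0 = 1, φ_1 = x, φ_2 = x^2.
G =
  [2, 0, 2/3]
  [0, 2/3, 0]
  [2/3, 0, 2/5],
b = (4/3, -2/5, 4/15).
Solving gives a_0 = 1, a_1 = -3/5, a_2 = -1, so
  g(x) = -x^2 - 3*x/5 + 1.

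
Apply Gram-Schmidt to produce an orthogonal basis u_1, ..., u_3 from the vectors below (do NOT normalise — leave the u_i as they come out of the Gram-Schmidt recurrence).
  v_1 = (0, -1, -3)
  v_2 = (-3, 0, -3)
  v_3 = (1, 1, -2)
Orthogonal basis:
  u_1 = (0, -1, -3)
  u_2 = (-3, 9/10, -3/10)
  u_3 = (6/11, 18/11, -6/11)

Apply the Gram-Schmidt recurrence
  u_1 = v_1
  u_i = v_i − Σ_{j<i} ((v_i · u_j) / (u_j · u_j)) · u_j.

Step by step this gives:
  u_1 = (0, -1, -3)
  u_2 = (-3, 9/10, -3/10)
  u_3 = (6/11, 18/11, -6/11)

Orthogonality check:
  u_2 · u_1 = 0 (should be 0)
  u_3 · u_1 = 0 (should be 0)
  u_3 · u_2 = 0 (should be 0)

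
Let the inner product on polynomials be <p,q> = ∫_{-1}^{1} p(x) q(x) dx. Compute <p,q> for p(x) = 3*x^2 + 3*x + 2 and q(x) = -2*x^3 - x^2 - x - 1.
<p,q> = -194/15

Expand the product: p(x)·q(x) = -6*x^5 - 9*x^4 - 10*x^3 - 8*x^2 - 5*x - 2.
∫_{-1}^{1} of each monomial x^k gives [2/(k+1) if k even, 0 if k odd]. Integrating term-by-term (or equivalently evaluating the antiderivative F(x) = -x^6 - 9*x^5/5 - 5*x^4/2 - 8*x^3/3 - 5*x^2/2 - 2*x at the endpoints):
  F(1) − F(−1) = -187/15 − (7/15) = -194/15.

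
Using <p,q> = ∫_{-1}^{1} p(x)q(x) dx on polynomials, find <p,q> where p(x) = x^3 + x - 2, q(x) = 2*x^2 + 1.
<p,q> = -20/3

Expand the product: p(x)·q(x) = 2*x^5 + 3*x^3 - 4*x^2 + x - 2.
∫_{-1}^{1} of each monomial x^k gives [2/(k+1) if k even, 0 if k odd]. Integrating term-by-term (or equivalently evaluating the antiderivative F(x) = x^6/3 + 3*x^4/4 - 4*x^3/3 + x^2/2 - 2*x at the endpoints):
  F(1) − F(−1) = -7/4 − (59/12) = -20/3.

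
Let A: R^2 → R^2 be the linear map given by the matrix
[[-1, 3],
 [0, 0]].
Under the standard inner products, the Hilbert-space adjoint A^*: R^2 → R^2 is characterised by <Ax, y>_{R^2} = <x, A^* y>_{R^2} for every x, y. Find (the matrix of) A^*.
A^* = A^T =
[[-1, 0],
 [3, 0]]

For real matrices with standard dot products, the defining identity <Ax, y> = <x, A^* y> gives (Ax)^T y = x^T (A^*) y, i.e. x^T A^T y = x^T (A^*) y. Since this holds for all x, y, we must have A^* = A^T. Therefore
A^* =
[[-1, 0],
 [3, 0]].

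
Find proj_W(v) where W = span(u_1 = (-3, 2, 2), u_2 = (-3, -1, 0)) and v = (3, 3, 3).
proj_W(v) = (333/121, 453/121, 228/121)

Set up U = [u_1 | ... | u_2] ∈ R^(3×2). The projector onto W = col(U) is P = U (U^T U)^(-1) U^T.
Compute U^T U =
  [17, 7]
  [7, 10],
and U^T v = (3, -12).
Solve U^T U · c = U^T v for the coefficients: c = (114/121, -225/121). The projection is proj_W(v) = U c.
Check: (v - proj_W(v)) · u_1 = 0  (should be 0).
Check: (v - proj_W(v)) · u_2 = 0  (should be 0).
Result: proj_W(v) = (333/121, 453/121, 228/121).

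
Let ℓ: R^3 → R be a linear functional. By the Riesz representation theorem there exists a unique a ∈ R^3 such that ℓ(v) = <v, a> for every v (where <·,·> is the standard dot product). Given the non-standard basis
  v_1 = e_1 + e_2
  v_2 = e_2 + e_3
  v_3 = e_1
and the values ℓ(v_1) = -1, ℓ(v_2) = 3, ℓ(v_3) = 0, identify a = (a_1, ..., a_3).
a = (0, -1, 4)

Write a = (a_1, ..., a_3) in the standard basis. For each basis vector v_i, ℓ(v_i) = <v_i, a> is a linear equation in the a_j's. Collect the n equations into a matrix system V a = ℓ, where row i of V is v_i (expressed in the standard basis). Since V is invertible (lower-triangular with 1s on the diagonal, up to permutation), solve by back-substitution:
  V =
[[1, 1, 0],
 [0, 1, 1],
 [1, 0, 0]]
  V a = (-1, 3, 0)
Solving gives a = (0, -1, 4).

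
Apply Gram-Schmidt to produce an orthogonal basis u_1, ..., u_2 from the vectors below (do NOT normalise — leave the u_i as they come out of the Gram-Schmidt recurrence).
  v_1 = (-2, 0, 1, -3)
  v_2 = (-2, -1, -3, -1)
Orthogonal basis:
  u_1 = (-2, 0, 1, -3)
  u_2 = (-10/7, -1, -23/7, -1/7)

Apply the Gram-Schmidt recurrence
  u_1 = v_1
  u_i = v_i − Σ_{j<i} ((v_i · u_j) / (u_j · u_j)) · u_j.

Step by step this gives:
  u_1 = (-2, 0, 1, -3)
  u_2 = (-10/7, -1, -23/7, -1/7)

Orthogonality check:
  u_2 · u_1 = 0 (should be 0)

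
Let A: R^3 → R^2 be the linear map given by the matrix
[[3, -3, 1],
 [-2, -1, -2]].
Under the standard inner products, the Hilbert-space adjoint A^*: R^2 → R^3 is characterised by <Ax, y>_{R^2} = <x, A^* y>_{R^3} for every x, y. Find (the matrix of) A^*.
A^* = A^T =
[[3, -2],
 [-3, -1],
 [1, -2]]

For real matrices with standard dot products, the defining identity <Ax, y> = <x, A^* y> gives (Ax)^T y = x^T (A^*) y, i.e. x^T A^T y = x^T (A^*) y. Since this holds for all x, y, we must have A^* = A^T. Therefore
A^* =
[[3, -2],
 [-3, -1],
 [1, -2]].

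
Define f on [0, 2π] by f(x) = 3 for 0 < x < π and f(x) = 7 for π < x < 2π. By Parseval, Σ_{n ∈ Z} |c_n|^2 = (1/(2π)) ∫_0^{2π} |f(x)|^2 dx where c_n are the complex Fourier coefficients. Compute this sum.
Σ |c_n|^2 = 29

Parseval equates the L^2 energy of f (normalised by 1/(2π)) with the ℓ^2 sum of its Fourier coefficients: (1/(2π)) ∫_0^{2π} |f|^2 = Σ |c_n|^2.
Compute the left side: (1/(2π)) [∫_0^π 3^2 dx + ∫_π^{2π} 7^2 dx] = (1/(2π)) · (9π + 49π) = (9 + 49)/2 = 29.
So Σ_{n ∈ Z} |c_n|^2 = 29.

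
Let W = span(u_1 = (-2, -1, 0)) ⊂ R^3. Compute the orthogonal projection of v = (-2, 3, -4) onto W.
proj_W(v) = (-2/5, -1/5, 0)

Set up U = [u_1 | ... | u_1] ∈ R^(3×1). The projector onto W = col(U) is P = U (U^T U)^(-1) U^T.
Compute U^T U =
  [5],
and U^T v = (1).
Solve U^T U · c = U^T v for the coefficients: c = (1/5). The projection is proj_W(v) = U c.
Check: (v - proj_W(v)) · u_1 = 0  (should be 0).
Result: proj_W(v) = (-2/5, -1/5, 0).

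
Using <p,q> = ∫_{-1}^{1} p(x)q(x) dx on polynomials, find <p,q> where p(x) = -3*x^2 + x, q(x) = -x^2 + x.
<p,q> = 28/15

Expand the product: p(x)·q(x) = 3*x^4 - 4*x^3 + x^2.
∫_{-1}^{1} of each monomial x^k gives [2/(k+1) if k even, 0 if k odd]. Integrating term-by-term (or equivalently evaluating the antiderivative F(x) = 3*x^5/5 - x^4 + x^3/3 at the endpoints):
  F(1) − F(−1) = -1/15 − (-29/15) = 28/15.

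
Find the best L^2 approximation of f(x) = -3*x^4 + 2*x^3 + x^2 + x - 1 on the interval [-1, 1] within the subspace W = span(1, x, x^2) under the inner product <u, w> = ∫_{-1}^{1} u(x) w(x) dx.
g(x) = -11*x^2/7 + 11*x/5 - 26/35

The best approximation g ∈ W is the orthogonal projection of f onto W. Writing g = a_0 + a_1 x + a_2 x^2, the coefficients solve the normal equations G · a = b where
  G_{ij} = <φ_i, φ_j> and b_i = <f, φ_i>, with φ_0 = 1, φ_1 = x, φ_2 = x^2.
G =
  [2, 0, 2/3]
  [0, 2/3, 0]
  [2/3, 0, 2/5],
b = (-38/15, 22/15, -118/105).
Solving gives a_0 = -26/35, a_1 = 11/5, a_2 = -11/7, so
  g(x) = -11*x^2/7 + 11*x/5 - 26/35.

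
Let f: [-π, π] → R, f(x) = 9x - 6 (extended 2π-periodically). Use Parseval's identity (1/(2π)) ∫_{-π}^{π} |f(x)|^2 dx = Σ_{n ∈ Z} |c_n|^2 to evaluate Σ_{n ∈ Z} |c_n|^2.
Σ |c_n|^2 = 27π^2 + 36

Expand and integrate term by term over [-π, π]:
  ∫ (9x)^2 dx = 81·(2π^3/3); ∫ 2·9·(-6)·x dx = 0 (odd integrand); ∫ (-6)^2 dx = 36·2π.
So (1/(2π)) ∫_{-π}^{π} (9x - 6)^2 dx = 81π^2/3 + 36 = 27π^2 + 36.
Parseval ⇒ Σ |c_n|^2 = 27π^2 + 36.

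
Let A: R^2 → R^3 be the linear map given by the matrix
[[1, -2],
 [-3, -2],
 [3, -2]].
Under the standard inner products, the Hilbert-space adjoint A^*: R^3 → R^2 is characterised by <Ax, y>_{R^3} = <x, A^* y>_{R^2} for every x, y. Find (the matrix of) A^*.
A^* = A^T =
[[1, -3, 3],
 [-2, -2, -2]]

For real matrices with standard dot products, the defining identity <Ax, y> = <x, A^* y> gives (Ax)^T y = x^T (A^*) y, i.e. x^T A^T y = x^T (A^*) y. Since this holds for all x, y, we must have A^* = A^T. Therefore
A^* =
[[1, -3, 3],
 [-2, -2, -2]].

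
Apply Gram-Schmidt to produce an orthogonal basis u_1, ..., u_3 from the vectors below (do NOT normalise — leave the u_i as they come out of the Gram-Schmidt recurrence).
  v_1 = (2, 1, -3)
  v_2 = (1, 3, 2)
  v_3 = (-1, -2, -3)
Orthogonal basis:
  u_1 = (2, 1, -3)
  u_2 = (8/7, 43/14, 25/14)
  u_3 = (-44/65, 28/65, -4/13)

Apply the Gram-Schmidt recurrence
  u_1 = v_1
  u_i = v_i − Σ_{j<i} ((v_i · u_j) / (u_j · u_j)) · u_j.

Step by step this gives:
  u_1 = (2, 1, -3)
  u_2 = (8/7, 43/14, 25/14)
  u_3 = (-44/65, 28/65, -4/13)

Orthogonality check:
  u_2 · u_1 = 0 (should be 0)
  u_3 · u_1 = 0 (should be 0)
  u_3 · u_2 = 0 (should be 0)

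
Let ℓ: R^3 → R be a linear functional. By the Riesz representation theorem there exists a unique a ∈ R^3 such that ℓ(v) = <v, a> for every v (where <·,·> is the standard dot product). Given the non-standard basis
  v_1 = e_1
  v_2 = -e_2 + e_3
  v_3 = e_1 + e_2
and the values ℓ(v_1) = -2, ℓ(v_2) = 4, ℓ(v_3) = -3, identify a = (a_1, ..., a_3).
a = (-2, -1, 3)

Write a = (a_1, ..., a_3) in the standard basis. For each basis vector v_i, ℓ(v_i) = <v_i, a> is a linear equation in the a_j's. Collect the n equations into a matrix system V a = ℓ, where row i of V is v_i (expressed in the standard basis). Since V is invertible (lower-triangular with 1s on the diagonal, up to permutation), solve by back-substitution:
  V =
[[1, 0, 0],
 [0, -1, 1],
 [1, 1, 0]]
  V a = (-2, 4, -3)
Solving gives a = (-2, -1, 3).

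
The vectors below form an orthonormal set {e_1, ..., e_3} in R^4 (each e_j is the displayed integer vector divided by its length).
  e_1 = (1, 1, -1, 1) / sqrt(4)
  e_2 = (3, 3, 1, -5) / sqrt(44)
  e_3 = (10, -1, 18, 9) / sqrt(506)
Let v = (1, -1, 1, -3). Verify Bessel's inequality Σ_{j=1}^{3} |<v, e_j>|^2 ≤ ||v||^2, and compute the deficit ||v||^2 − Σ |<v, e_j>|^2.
Σ |<v, e_j>|^2 = 226/23; ||v||^2 = 12; deficit = 50/23

Write each e_j = u_j / sqrt(<u_j, u_j>) where u_j is the displayed integer vector. Then <v, e_j> = <v, u_j> / sqrt(<u_j, u_j>), so |<v, e_j>|^2 = <v, u_j>^2 / <u_j, u_j>.
Coefficients: <v, e_1> = -4/sqrt(4), <v, e_2> = 16/sqrt(44), <v, e_3> = 2/sqrt(506).
Square and sum: Σ |<v, e_j>|^2 = 226/23.
Compute ||v||^2 = v·v = 12.
Deficit = 12 − 226/23 = 50/23 ≥ 0, confirming Bessel's inequality. (The deficit equals ||v − Σ <v,e_j> e_j||^2, the squared distance from v to span{e_j}.)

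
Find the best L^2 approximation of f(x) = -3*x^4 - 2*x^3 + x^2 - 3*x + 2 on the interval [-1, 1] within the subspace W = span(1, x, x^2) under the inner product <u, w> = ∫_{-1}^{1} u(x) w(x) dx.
g(x) = -11*x^2/7 - 21*x/5 + 79/35

The best approximation g ∈ W is the orthogonal projection of f onto W. Writing g = a_0 + a_1 x + a_2 x^2, the coefficients solve the normal equations G · a = b where
  G_{ij} = <φ_i, φ_j> and b_i = <f, φ_i>, with φ_0 = 1, φ_1 = x, φ_2 = x^2.
G =
  [2, 0, 2/3]
  [0, 2/3, 0]
  [2/3, 0, 2/5],
b = (52/15, -14/5, 92/105).
Solving gives a_0 = 79/35, a_1 = -21/5, a_2 = -11/7, so
  g(x) = -11*x^2/7 - 21*x/5 + 79/35.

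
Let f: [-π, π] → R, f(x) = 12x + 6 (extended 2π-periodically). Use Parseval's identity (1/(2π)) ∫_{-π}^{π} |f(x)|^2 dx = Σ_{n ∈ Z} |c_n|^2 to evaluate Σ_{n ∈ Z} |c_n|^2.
Σ |c_n|^2 = 48π^2 + 36

Expand and integrate term by term over [-π, π]:
  ∫ (12x)^2 dx = 144·(2π^3/3); ∫ 2·12·(6)·x dx = 0 (odd integrand); ∫ 6^2 dx = 36·2π.
So (1/(2π)) ∫_{-π}^{π} (12x + 6)^2 dx = 144π^2/3 + 36 = 48π^2 + 36.
Parseval ⇒ Σ |c_n|^2 = 48π^2 + 36.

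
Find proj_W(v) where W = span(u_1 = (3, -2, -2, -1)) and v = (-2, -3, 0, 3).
proj_W(v) = (-1/2, 1/3, 1/3, 1/6)

Set up U = [u_1 | ... | u_1] ∈ R^(4×1). The projector onto W = col(U) is P = U (U^T U)^(-1) U^T.
Compute U^T U =
  [18],
and U^T v = (-3).
Solve U^T U · c = U^T v for the coefficients: c = (-1/6). The projection is proj_W(v) = U c.
Check: (v - proj_W(v)) · u_1 = 0  (should be 0).
Result: proj_W(v) = (-1/2, 1/3, 1/3, 1/6).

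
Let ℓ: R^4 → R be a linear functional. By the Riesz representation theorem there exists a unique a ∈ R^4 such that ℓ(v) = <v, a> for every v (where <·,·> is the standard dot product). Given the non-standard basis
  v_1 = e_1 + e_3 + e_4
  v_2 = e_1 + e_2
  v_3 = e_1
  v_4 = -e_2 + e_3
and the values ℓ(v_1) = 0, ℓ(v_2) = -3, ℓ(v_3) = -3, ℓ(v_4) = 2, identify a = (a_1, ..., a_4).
a = (-3, 0, 2, 1)

Write a = (a_1, ..., a_4) in the standard basis. For each basis vector v_i, ℓ(v_i) = <v_i, a> is a linear equation in the a_j's. Collect the n equations into a matrix system V a = ℓ, where row i of V is v_i (expressed in the standard basis). Since V is invertible (lower-triangular with 1s on the diagonal, up to permutation), solve by back-substitution:
  V =
[[1, 0, 1, 1],
 [1, 1, 0, 0],
 [1, 0, 0, 0],
 [0, -1, 1, 0]]
  V a = (0, -3, -3, 2)
Solving gives a = (-3, 0, 2, 1).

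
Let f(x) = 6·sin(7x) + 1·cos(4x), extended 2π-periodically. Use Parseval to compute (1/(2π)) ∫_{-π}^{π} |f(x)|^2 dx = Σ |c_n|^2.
Σ |c_n|^2 = 37/2

Expand |f|^2 and use orthogonality of {sin(nx), cos(mx)} on [-π, π]:
  ∫_{-π}^{π} sin(nx)^2 dx = π, ∫ cos(mx)^2 dx = π, and cross terms integrate to 0.
So ∫_{-π}^{π} f(x)^2 dx = 6^2 · π + 1^2 · π = (36 + 1)π.
Divide by 2π: (36 + 1)/2 = 37/2.
By Parseval, this equals Σ |c_n|^2.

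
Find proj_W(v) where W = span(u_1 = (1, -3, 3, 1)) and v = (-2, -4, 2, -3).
proj_W(v) = (13/20, -39/20, 39/20, 13/20)

Set up U = [u_1 | ... | u_1] ∈ R^(4×1). The projector onto W = col(U) is P = U (U^T U)^(-1) U^T.
Compute U^T U =
  [20],
and U^T v = (13).
Solve U^T U · c = U^T v for the coefficients: c = (13/20). The projection is proj_W(v) = U c.
Check: (v - proj_W(v)) · u_1 = 0  (should be 0).
Result: proj_W(v) = (13/20, -39/20, 39/20, 13/20).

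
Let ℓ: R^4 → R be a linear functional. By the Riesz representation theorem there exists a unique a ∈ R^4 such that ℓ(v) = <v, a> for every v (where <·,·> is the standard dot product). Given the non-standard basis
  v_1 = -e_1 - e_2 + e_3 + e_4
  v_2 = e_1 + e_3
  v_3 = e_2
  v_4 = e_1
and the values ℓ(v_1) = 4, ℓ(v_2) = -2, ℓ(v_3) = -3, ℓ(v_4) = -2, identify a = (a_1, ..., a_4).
a = (-2, -3, 0, -1)

Write a = (a_1, ..., a_4) in the standard basis. For each basis vector v_i, ℓ(v_i) = <v_i, a> is a linear equation in the a_j's. Collect the n equations into a matrix system V a = ℓ, where row i of V is v_i (expressed in the standard basis). Since V is invertible (lower-triangular with 1s on the diagonal, up to permutation), solve by back-substitution:
  V =
[[-1, -1, 1, 1],
 [1, 0, 1, 0],
 [0, 1, 0, 0],
 [1, 0, 0, 0]]
  V a = (4, -2, -3, -2)
Solving gives a = (-2, -3, 0, -1).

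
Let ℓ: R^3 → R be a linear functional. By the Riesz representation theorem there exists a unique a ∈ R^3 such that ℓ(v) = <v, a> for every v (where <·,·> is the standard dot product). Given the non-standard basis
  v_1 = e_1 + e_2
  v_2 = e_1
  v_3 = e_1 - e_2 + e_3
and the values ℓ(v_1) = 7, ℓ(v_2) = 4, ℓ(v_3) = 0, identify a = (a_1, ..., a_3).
a = (4, 3, -1)

Write a = (a_1, ..., a_3) in the standard basis. For each basis vector v_i, ℓ(v_i) = <v_i, a> is a linear equation in the a_j's. Collect the n equations into a matrix system V a = ℓ, where row i of V is v_i (expressed in the standard basis). Since V is invertible (lower-triangular with 1s on the diagonal, up to permutation), solve by back-substitution:
  V =
[[1, 1, 0],
 [1, 0, 0],
 [1, -1, 1]]
  V a = (7, 4, 0)
Solving gives a = (4, 3, -1).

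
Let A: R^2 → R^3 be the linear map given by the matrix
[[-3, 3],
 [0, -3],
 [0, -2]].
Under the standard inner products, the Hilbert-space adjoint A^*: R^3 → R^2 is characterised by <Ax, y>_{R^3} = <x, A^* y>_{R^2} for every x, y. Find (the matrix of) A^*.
A^* = A^T =
[[-3, 0, 0],
 [3, -3, -2]]

For real matrices with standard dot products, the defining identity <Ax, y> = <x, A^* y> gives (Ax)^T y = x^T (A^*) y, i.e. x^T A^T y = x^T (A^*) y. Since this holds for all x, y, we must have A^* = A^T. Therefore
A^* =
[[-3, 0, 0],
 [3, -3, -2]].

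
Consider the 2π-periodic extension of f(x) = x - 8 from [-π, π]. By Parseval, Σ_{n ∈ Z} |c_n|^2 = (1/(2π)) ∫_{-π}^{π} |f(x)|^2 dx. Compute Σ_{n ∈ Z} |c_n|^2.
Σ |c_n|^2 = π^2/3 + 64

Expand and integrate term by term over [-π, π]:
  ∫ (x)^2 dx = 1·(2π^3/3); ∫ 2·1·(-8)·x dx = 0 (odd integrand); ∫ (-8)^2 dx = 64·2π.
So (1/(2π)) ∫_{-π}^{π} (x - 8)^2 dx = 1π^2/3 + 64 = π^2/3 + 64.
Parseval ⇒ Σ |c_n|^2 = π^2/3 + 64.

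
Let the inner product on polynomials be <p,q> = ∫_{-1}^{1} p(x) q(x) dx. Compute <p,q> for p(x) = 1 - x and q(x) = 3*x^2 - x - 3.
<p,q> = -10/3

Expand the product: p(x)·q(x) = -3*x^3 + 4*x^2 + 2*x - 3.
∫_{-1}^{1} of each monomial x^k gives [2/(k+1) if k even, 0 if k odd]. Integrating term-by-term (or equivalently evaluating the antiderivative F(x) = -3*x^4/4 + 4*x^3/3 + x^2 - 3*x at the endpoints):
  F(1) − F(−1) = -17/12 − (23/12) = -10/3.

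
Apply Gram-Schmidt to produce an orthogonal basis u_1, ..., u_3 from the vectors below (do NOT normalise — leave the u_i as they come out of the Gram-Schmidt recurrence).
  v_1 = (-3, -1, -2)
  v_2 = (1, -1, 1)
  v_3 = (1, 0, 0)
Orthogonal basis:
  u_1 = (-3, -1, -2)
  u_2 = (1/7, -9/7, 3/7)
  u_3 = (9/26, -3/26, -6/13)

Apply the Gram-Schmidt recurrence
  u_1 = v_1
  u_i = v_i − Σ_{j<i} ((v_i · u_j) / (u_j · u_j)) · u_j.

Step by step this gives:
  u_1 = (-3, -1, -2)
  u_2 = (1/7, -9/7, 3/7)
  u_3 = (9/26, -3/26, -6/13)

Orthogonality check:
  u_2 · u_1 = 0 (should be 0)
  u_3 · u_1 = 0 (should be 0)
  u_3 · u_2 = 0 (should be 0)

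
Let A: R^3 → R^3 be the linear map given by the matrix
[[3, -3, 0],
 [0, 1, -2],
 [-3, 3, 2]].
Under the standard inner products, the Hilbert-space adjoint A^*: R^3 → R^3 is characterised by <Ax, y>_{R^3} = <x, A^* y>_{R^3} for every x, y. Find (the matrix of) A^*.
A^* = A^T =
[[3, 0, -3],
 [-3, 1, 3],
 [0, -2, 2]]

For real matrices with standard dot products, the defining identity <Ax, y> = <x, A^* y> gives (Ax)^T y = x^T (A^*) y, i.e. x^T A^T y = x^T (A^*) y. Since this holds for all x, y, we must have A^* = A^T. Therefore
A^* =
[[3, 0, -3],
 [-3, 1, 3],
 [0, -2, 2]].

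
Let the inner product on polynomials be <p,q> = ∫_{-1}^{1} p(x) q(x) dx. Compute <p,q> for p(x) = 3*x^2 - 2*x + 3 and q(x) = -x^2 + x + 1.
<p,q> = 52/15

Expand the product: p(x)·q(x) = -3*x^4 + 5*x^3 - 2*x^2 + x + 3.
∫_{-1}^{1} of each monomial x^k gives [2/(k+1) if k even, 0 if k odd]. Integrating term-by-term (or equivalently evaluating the antiderivative F(x) = -3*x^5/5 + 5*x^4/4 - 2*x^3/3 + x^2/2 + 3*x at the endpoints):
  F(1) − F(−1) = 209/60 − (1/60) = 52/15.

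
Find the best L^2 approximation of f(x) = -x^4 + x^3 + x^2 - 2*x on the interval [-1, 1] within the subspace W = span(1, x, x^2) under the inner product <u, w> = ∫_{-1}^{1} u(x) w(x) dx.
g(x) = x^2/7 - 7*x/5 + 3/35

The best approximation g ∈ W is the orthogonal projection of f onto W. Writing g = a_0 + a_1 x + a_2 x^2, the coefficients solve the normal equations G · a = b where
  G_{ij} = <φ_i, φ_j> and b_i = <f, φ_i>, with φ_0 = 1, φ_1 = x, φ_2 = x^2.
G =
  [2, 0, 2/3]
  [0, 2/3, 0]
  [2/3, 0, 2/5],
b = (4/15, -14/15, 4/35).
Solving gives a_0 = 3/35, a_1 = -7/5, a_2 = 1/7, so
  g(x) = x^2/7 - 7*x/5 + 3/35.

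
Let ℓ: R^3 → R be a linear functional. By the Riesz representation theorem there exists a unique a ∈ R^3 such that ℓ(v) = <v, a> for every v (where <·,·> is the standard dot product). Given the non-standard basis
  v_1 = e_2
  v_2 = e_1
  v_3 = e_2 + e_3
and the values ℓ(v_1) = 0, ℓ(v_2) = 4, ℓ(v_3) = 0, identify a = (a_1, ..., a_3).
a = (4, 0, 0)

Write a = (a_1, ..., a_3) in the standard basis. For each basis vector v_i, ℓ(v_i) = <v_i, a> is a linear equation in the a_j's. Collect the n equations into a matrix system V a = ℓ, where row i of V is v_i (expressed in the standard basis). Since V is invertible (lower-triangular with 1s on the diagonal, up to permutation), solve by back-substitution:
  V =
[[0, 1, 0],
 [1, 0, 0],
 [0, 1, 1]]
  V a = (0, 4, 0)
Solving gives a = (4, 0, 0).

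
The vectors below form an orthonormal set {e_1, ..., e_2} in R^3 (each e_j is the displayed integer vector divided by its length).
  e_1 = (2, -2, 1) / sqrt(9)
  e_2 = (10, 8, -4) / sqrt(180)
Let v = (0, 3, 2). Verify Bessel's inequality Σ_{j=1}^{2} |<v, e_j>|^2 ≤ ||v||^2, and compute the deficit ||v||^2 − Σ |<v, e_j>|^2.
Σ |<v, e_j>|^2 = 16/5; ||v||^2 = 13; deficit = 49/5

Write each e_j = u_j / sqrt(<u_j, u_j>) where u_j is the displayed integer vector. Then <v, e_j> = <v, u_j> / sqrt(<u_j, u_j>), so |<v, e_j>|^2 = <v, u_j>^2 / <u_j, u_j>.
Coefficients: <v, e_1> = -4/sqrt(9), <v, e_2> = 16/sqrt(180).
Square and sum: Σ |<v, e_j>|^2 = 16/5.
Compute ||v||^2 = v·v = 13.
Deficit = 13 − 16/5 = 49/5 ≥ 0, confirming Bessel's inequality. (The deficit equals ||v − Σ <v,e_j> e_j||^2, the squared distance from v to span{e_j}.)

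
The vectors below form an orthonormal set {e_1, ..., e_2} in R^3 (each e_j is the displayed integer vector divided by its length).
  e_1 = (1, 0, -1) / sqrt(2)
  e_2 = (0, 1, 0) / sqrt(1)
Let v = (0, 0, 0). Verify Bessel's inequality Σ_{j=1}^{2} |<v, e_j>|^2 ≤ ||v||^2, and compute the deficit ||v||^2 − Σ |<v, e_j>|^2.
Σ |<v, e_j>|^2 = 0; ||v||^2 = 0; deficit = 0

Write each e_j = u_j / sqrt(<u_j, u_j>) where u_j is the displayed integer vector. Then <v, e_j> = <v, u_j> / sqrt(<u_j, u_j>), so |<v, e_j>|^2 = <v, u_j>^2 / <u_j, u_j>.
Coefficients: <v, e_1> = 0/sqrt(2), <v, e_2> = 0/sqrt(1).
Square and sum: Σ |<v, e_j>|^2 = 0.
Compute ||v||^2 = v·v = 0.
Deficit = 0 − 0 = 0 ≥ 0, confirming Bessel's inequality. (The deficit equals ||v − Σ <v,e_j> e_j||^2, the squared distance from v to span{e_j}.)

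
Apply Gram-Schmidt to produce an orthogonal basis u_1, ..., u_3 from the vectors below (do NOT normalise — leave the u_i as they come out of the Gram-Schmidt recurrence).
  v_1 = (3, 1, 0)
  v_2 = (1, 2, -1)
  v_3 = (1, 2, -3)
Orthogonal basis:
  u_1 = (3, 1, 0)
  u_2 = (-1/2, 3/2, -1)
  u_3 = (2/7, -6/7, -10/7)

Apply the Gram-Schmidt recurrence
  u_1 = v_1
  u_i = v_i − Σ_{j<i} ((v_i · u_j) / (u_j · u_j)) · u_j.

Step by step this gives:
  u_1 = (3, 1, 0)
  u_2 = (-1/2, 3/2, -1)
  u_3 = (2/7, -6/7, -10/7)

Orthogonality check:
  u_2 · u_1 = 0 (should be 0)
  u_3 · u_1 = 0 (should be 0)
  u_3 · u_2 = 0 (should be 0)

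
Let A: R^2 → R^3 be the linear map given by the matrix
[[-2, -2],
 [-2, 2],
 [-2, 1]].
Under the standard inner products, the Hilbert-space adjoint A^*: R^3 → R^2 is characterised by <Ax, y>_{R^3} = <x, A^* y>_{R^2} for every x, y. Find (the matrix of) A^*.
A^* = A^T =
[[-2, -2, -2],
 [-2, 2, 1]]

For real matrices with standard dot products, the defining identity <Ax, y> = <x, A^* y> gives (Ax)^T y = x^T (A^*) y, i.e. x^T A^T y = x^T (A^*) y. Since this holds for all x, y, we must have A^* = A^T. Therefore
A^* =
[[-2, -2, -2],
 [-2, 2, 1]].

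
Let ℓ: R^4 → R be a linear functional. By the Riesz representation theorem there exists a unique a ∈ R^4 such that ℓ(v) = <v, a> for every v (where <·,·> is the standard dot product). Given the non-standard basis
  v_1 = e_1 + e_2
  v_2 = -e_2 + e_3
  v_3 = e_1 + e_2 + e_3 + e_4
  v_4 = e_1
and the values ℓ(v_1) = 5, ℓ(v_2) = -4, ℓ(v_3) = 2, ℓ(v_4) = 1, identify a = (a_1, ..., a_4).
a = (1, 4, 0, -3)

Write a = (a_1, ..., a_4) in the standard basis. For each basis vector v_i, ℓ(v_i) = <v_i, a> is a linear equation in the a_j's. Collect the n equations into a matrix system V a = ℓ, where row i of V is v_i (expressed in the standard basis). Since V is invertible (lower-triangular with 1s on the diagonal, up to permutation), solve by back-substitution:
  V =
[[1, 1, 0, 0],
 [0, -1, 1, 0],
 [1, 1, 1, 1],
 [1, 0, 0, 0]]
  V a = (5, -4, 2, 1)
Solving gives a = (1, 4, 0, -3).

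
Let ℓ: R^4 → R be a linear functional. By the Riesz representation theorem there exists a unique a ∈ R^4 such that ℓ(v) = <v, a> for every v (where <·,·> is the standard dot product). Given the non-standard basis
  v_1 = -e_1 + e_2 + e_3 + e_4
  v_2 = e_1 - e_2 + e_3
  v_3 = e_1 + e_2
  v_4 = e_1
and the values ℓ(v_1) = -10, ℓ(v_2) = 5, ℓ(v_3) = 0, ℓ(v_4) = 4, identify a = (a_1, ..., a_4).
a = (4, -4, -3, 1)

Write a = (a_1, ..., a_4) in the standard basis. For each basis vector v_i, ℓ(v_i) = <v_i, a> is a linear equation in the a_j's. Collect the n equations into a matrix system V a = ℓ, where row i of V is v_i (expressed in the standard basis). Since V is invertible (lower-triangular with 1s on the diagonal, up to permutation), solve by back-substitution:
  V =
[[-1, 1, 1, 1],
 [1, -1, 1, 0],
 [1, 1, 0, 0],
 [1, 0, 0, 0]]
  V a = (-10, 5, 0, 4)
Solving gives a = (4, -4, -3, 1).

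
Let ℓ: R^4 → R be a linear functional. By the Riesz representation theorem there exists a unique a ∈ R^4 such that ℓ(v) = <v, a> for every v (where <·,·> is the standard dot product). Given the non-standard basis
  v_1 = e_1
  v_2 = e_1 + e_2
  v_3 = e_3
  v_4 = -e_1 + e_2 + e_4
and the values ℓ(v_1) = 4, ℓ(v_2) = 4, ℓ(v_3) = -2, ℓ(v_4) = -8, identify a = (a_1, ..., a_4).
a = (4, 0, -2, -4)

Write a = (a_1, ..., a_4) in the standard basis. For each basis vector v_i, ℓ(v_i) = <v_i, a> is a linear equation in the a_j's. Collect the n equations into a matrix system V a = ℓ, where row i of V is v_i (expressed in the standard basis). Since V is invertible (lower-triangular with 1s on the diagonal, up to permutation), solve by back-substitution:
  V =
[[1, 0, 0, 0],
 [1, 1, 0, 0],
 [0, 0, 1, 0],
 [-1, 1, 0, 1]]
  V a = (4, 4, -2, -8)
Solving gives a = (4, 0, -2, -4).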